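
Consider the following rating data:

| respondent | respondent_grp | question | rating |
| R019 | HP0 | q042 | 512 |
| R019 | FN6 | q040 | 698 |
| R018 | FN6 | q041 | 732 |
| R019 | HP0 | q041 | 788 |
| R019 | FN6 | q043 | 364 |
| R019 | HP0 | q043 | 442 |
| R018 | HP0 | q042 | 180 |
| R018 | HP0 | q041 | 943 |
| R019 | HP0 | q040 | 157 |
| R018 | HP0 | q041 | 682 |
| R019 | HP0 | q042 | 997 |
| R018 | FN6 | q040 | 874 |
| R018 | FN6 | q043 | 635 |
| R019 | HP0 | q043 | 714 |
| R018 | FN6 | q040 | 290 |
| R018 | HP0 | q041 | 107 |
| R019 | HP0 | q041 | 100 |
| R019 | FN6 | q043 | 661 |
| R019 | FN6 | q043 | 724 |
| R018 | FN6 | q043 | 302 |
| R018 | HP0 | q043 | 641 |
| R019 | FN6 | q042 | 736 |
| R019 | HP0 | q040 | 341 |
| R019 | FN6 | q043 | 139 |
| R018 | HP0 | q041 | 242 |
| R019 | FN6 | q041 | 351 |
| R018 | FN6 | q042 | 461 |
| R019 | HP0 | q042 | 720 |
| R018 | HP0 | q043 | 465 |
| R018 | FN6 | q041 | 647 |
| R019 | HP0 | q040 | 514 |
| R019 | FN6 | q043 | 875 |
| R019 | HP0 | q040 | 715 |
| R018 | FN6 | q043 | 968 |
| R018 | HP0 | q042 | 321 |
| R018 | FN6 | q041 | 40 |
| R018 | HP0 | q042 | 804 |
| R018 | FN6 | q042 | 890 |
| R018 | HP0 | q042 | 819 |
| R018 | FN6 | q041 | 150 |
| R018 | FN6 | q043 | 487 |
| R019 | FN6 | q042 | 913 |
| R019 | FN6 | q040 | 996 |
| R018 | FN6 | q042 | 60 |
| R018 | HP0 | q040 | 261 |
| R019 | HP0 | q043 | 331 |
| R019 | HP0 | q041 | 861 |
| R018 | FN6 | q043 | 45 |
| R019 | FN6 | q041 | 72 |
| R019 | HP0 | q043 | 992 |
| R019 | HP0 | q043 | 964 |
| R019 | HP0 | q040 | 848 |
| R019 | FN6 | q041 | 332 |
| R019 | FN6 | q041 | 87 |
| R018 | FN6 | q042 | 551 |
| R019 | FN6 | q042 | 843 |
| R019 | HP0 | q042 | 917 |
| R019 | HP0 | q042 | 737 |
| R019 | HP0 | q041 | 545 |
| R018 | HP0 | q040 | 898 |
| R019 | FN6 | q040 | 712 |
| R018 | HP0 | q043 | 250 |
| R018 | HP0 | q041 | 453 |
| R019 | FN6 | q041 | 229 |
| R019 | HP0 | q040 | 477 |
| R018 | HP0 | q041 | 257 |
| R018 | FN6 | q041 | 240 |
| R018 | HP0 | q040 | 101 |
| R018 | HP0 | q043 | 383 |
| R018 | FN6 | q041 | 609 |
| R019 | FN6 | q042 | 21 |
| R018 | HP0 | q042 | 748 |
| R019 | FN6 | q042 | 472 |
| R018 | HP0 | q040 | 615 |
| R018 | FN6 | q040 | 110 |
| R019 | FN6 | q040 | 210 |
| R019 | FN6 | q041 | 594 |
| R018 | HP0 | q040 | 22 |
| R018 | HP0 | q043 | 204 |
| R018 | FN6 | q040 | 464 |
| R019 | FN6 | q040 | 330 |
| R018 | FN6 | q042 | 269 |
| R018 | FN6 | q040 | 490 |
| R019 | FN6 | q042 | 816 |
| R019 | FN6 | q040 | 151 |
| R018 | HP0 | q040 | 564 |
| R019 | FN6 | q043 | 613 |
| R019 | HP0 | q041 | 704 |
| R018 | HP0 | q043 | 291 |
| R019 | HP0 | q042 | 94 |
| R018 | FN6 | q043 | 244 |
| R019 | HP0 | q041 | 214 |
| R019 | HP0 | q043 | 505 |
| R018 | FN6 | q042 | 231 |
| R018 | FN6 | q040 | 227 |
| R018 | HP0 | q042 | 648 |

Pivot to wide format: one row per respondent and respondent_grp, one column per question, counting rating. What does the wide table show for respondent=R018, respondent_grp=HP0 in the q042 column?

6

Rows with respondent=R018, respondent_grp=HP0 and question=q042: rating values are 180, 321, 804, 819, 748, 648.
6 rows match — count = 6.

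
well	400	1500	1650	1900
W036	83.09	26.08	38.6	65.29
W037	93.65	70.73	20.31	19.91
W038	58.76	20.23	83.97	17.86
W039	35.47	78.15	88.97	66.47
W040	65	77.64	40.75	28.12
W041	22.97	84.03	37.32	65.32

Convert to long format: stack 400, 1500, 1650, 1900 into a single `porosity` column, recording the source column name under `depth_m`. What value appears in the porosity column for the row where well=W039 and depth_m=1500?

Unpivoting turns each (well, wide-column) pair into one long row.
The wide cell at row W039, column 1500 holds 78.15, so the long row (W039, 1500) has porosity=78.15.

78.15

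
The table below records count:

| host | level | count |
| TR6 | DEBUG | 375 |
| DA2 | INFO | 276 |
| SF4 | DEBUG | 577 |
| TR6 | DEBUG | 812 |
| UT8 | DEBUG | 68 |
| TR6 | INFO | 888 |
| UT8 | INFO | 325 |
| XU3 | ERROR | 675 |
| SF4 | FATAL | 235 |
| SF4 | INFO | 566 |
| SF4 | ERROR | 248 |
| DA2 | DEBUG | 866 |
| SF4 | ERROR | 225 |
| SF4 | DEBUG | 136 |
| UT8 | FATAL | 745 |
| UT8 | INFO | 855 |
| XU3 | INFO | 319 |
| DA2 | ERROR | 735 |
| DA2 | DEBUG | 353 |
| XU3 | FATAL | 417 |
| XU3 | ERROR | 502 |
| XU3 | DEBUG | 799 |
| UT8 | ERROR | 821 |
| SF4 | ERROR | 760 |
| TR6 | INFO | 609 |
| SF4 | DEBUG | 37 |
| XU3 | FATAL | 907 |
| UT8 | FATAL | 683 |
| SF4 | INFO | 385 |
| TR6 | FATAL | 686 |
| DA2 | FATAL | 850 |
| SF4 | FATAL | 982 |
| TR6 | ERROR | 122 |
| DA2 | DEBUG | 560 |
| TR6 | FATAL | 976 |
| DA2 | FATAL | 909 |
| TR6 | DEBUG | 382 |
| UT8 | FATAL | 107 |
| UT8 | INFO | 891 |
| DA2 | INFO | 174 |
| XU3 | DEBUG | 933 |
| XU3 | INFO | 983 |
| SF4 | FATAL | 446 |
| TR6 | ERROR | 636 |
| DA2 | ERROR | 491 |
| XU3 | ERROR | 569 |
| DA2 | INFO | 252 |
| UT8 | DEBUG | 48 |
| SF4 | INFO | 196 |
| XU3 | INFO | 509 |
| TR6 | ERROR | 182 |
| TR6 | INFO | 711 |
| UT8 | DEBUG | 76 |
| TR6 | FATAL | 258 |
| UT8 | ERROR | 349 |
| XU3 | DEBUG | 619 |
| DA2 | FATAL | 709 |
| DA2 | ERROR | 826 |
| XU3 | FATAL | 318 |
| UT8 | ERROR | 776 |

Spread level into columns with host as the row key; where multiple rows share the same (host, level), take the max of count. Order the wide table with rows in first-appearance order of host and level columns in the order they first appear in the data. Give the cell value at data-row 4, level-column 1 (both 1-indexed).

76

With rows in first-appearance order of host, row 4 is host=UT8. level columns in first-appearance order: DEBUG, INFO, ERROR, FATAL; column 1 is DEBUG.
Long rows with host=UT8, level=DEBUG: max(68, 48, 76) = 76.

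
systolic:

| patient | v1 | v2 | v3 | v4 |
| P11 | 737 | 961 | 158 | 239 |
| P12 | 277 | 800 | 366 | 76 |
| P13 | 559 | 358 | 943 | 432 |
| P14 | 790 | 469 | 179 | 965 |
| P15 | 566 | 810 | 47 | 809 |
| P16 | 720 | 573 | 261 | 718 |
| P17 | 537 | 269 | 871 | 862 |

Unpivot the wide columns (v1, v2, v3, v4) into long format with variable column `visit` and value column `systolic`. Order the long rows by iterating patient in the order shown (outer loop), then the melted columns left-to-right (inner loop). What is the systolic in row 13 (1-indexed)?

790

28 rows total (7 × 4). Row 13: index ⌊(13-1)/4⌋ = 3 into patient → P14; (13-1) mod 4 = 0 into the melted columns → v1.
So row 13 is (P14, v1, 790); systolic = 790.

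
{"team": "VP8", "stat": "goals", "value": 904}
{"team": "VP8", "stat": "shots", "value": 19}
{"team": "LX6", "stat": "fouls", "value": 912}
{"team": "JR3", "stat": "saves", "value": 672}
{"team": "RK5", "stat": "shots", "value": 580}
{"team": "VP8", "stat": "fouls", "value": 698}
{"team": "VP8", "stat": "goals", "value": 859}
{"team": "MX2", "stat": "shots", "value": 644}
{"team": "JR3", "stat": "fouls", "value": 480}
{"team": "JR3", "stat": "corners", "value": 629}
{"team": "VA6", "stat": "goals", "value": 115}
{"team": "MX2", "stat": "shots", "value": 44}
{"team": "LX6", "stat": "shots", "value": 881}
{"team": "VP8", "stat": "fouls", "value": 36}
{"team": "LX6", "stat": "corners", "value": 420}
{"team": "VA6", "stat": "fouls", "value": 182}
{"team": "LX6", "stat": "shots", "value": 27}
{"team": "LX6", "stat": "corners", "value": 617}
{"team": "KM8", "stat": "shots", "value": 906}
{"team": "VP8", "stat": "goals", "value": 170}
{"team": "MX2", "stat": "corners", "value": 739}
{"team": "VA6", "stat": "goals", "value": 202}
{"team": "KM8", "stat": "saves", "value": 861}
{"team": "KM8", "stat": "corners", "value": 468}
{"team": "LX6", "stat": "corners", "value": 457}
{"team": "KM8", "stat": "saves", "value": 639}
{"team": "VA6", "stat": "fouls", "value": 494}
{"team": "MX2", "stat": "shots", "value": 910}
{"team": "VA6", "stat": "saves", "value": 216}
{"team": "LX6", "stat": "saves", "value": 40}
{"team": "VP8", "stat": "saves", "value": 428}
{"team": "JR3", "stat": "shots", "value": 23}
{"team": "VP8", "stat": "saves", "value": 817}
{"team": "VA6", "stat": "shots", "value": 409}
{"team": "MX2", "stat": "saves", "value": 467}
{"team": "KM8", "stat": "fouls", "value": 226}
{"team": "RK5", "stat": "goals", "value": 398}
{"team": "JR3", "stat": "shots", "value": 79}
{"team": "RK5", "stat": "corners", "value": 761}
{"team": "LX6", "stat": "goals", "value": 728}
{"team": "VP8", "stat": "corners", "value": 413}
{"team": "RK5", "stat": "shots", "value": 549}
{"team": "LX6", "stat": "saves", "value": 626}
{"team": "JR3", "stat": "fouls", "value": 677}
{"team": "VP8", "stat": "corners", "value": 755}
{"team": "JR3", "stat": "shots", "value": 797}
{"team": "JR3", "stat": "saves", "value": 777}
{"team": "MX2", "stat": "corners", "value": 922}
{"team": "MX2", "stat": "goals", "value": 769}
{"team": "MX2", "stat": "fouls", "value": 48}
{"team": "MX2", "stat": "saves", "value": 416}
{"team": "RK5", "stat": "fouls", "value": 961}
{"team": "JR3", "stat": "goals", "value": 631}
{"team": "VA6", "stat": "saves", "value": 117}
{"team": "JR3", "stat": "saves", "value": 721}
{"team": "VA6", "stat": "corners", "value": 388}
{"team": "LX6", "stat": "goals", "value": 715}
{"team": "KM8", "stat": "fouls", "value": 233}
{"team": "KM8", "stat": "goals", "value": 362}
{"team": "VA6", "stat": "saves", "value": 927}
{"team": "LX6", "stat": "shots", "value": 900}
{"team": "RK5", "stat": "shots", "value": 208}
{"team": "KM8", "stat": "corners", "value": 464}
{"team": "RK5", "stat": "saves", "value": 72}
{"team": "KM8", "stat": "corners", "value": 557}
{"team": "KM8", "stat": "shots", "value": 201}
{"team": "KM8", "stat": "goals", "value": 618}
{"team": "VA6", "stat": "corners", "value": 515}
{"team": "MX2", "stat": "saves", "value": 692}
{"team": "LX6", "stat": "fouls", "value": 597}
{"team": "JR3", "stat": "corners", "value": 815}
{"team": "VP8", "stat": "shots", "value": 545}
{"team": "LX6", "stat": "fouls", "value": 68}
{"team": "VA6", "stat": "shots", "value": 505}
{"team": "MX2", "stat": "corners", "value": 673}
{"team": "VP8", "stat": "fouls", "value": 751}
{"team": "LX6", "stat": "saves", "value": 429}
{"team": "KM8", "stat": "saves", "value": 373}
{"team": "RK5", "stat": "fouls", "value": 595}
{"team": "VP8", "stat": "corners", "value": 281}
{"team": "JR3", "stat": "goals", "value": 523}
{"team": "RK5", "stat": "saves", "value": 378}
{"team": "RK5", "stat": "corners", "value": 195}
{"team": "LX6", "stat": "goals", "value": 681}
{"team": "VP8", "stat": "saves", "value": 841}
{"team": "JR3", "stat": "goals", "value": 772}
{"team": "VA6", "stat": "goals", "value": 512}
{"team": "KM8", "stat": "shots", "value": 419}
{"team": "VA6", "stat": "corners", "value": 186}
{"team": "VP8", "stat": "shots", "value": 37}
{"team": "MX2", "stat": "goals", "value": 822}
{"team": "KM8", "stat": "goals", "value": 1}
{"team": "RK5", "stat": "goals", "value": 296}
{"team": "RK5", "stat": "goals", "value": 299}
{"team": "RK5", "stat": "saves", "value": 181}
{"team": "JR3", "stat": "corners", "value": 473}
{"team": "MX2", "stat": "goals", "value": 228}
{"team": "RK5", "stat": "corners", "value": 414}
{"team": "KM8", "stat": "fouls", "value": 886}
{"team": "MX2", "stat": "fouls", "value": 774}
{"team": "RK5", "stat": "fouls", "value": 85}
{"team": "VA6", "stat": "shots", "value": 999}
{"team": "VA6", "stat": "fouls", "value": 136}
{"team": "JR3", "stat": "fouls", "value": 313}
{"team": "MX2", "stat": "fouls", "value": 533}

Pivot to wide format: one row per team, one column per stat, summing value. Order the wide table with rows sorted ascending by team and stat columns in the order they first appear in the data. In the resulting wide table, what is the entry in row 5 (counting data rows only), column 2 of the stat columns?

1337

With rows sorted ascending by team, row 5 is team=RK5. stat columns in first-appearance order: goals, shots, fouls, saves, corners; column 2 is shots.
Long rows with team=RK5, stat=shots: 580 + 549 + 208 = 1337.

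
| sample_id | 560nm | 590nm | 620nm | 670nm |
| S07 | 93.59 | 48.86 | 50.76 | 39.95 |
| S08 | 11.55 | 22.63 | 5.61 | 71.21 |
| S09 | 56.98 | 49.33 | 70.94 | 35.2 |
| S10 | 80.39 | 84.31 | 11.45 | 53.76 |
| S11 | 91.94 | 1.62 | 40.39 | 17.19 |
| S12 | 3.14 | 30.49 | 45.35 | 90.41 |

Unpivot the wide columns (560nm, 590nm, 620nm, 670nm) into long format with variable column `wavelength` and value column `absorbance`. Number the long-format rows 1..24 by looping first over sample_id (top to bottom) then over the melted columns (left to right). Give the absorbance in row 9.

56.98

24 rows total (6 × 4). Row 9: index ⌊(9-1)/4⌋ = 2 into sample_id → S09; (9-1) mod 4 = 0 into the melted columns → 560nm.
So row 9 is (S09, 560nm, 56.98); absorbance = 56.98.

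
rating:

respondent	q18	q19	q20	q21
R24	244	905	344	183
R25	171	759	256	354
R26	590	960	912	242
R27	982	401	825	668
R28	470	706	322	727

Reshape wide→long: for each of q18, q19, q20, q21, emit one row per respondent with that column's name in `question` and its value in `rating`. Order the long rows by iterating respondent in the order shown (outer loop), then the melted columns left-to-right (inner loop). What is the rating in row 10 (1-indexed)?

20 rows total (5 × 4). Row 10: index ⌊(10-1)/4⌋ = 2 into respondent → R26; (10-1) mod 4 = 1 into the melted columns → q19.
So row 10 is (R26, q19, 960); rating = 960.

960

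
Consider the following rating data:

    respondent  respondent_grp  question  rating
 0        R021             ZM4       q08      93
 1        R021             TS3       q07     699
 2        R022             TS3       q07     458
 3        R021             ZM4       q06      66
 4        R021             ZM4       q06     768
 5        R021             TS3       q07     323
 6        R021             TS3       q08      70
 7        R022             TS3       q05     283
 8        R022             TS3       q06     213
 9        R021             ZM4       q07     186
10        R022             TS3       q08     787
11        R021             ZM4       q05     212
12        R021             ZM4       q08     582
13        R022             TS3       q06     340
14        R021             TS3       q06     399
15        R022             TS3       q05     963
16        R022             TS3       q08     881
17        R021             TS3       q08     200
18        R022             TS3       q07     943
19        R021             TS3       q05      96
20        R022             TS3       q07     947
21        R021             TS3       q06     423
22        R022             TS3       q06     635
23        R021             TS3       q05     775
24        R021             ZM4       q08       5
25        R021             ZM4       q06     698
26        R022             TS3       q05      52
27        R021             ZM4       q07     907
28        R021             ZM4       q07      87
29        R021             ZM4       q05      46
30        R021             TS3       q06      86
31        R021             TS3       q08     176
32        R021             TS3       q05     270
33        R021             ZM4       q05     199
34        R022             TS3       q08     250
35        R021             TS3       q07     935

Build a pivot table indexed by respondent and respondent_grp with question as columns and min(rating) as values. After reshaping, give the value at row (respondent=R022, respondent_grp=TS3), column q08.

250

Rows with respondent=R022, respondent_grp=TS3 and question=q08: rating values are 787, 881, 250.
min(787, 881, 250) = 250.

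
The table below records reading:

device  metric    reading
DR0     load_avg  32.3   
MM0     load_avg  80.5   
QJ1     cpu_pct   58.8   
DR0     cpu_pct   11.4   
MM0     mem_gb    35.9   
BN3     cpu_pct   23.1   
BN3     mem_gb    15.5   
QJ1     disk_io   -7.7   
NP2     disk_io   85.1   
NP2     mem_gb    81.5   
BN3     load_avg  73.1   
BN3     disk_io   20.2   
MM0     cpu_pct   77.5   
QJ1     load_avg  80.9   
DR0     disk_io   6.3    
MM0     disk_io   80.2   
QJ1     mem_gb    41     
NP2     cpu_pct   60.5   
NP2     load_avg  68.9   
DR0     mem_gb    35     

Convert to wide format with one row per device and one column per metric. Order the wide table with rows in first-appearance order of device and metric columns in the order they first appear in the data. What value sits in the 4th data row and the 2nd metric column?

With rows in first-appearance order of device, row 4 is device=BN3. metric columns in first-appearance order: load_avg, cpu_pct, mem_gb, disk_io; column 2 is cpu_pct.
Long rows with device=BN3, metric=cpu_pct: reading = 23.1.

23.1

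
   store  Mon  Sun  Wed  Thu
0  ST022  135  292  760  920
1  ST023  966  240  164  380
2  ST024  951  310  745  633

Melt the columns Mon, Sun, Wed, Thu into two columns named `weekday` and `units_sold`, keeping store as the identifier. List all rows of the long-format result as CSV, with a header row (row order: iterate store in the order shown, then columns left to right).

Each (store, column) pair becomes one row: 3 × 4 = 12 rows.
For example, (ST022, Mon) → units_sold=135.

store,weekday,units_sold
ST022,Mon,135
ST022,Sun,292
ST022,Wed,760
ST022,Thu,920
ST023,Mon,966
ST023,Sun,240
ST023,Wed,164
ST023,Thu,380
ST024,Mon,951
ST024,Sun,310
ST024,Wed,745
ST024,Thu,633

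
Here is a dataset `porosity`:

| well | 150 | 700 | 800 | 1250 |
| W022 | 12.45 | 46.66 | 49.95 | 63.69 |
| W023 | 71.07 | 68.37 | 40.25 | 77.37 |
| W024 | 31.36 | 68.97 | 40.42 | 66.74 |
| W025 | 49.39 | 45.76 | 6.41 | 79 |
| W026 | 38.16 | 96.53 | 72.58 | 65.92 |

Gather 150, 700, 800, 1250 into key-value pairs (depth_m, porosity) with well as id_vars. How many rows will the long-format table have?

5 well values × 4 melted columns = 20 rows.

20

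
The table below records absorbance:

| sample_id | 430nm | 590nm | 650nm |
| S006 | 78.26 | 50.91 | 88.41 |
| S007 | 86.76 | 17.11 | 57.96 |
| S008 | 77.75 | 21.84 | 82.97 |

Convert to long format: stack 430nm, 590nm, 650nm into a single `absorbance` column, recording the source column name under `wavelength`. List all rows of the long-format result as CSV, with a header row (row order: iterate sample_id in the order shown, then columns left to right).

sample_id,wavelength,absorbance
S006,430nm,78.26
S006,590nm,50.91
S006,650nm,88.41
S007,430nm,86.76
S007,590nm,17.11
S007,650nm,57.96
S008,430nm,77.75
S008,590nm,21.84
S008,650nm,82.97

Each (sample_id, column) pair becomes one row: 3 × 3 = 9 rows.
For example, (S006, 430nm) → absorbance=78.26.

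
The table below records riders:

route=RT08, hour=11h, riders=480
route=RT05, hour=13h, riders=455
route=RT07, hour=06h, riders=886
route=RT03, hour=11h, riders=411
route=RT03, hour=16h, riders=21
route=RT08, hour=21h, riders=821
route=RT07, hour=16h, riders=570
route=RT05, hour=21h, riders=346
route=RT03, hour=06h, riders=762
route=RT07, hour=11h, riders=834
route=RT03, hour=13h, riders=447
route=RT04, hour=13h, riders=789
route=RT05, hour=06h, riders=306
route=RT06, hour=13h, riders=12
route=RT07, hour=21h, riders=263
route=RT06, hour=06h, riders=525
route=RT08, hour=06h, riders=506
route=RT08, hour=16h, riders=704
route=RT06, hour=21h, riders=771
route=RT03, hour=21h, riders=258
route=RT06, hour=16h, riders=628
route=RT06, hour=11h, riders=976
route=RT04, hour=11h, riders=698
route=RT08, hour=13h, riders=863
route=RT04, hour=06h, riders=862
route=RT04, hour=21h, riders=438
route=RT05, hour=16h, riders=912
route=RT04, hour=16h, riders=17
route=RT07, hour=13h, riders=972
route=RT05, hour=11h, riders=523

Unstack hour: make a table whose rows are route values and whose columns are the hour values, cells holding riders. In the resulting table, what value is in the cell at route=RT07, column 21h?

Wide layout: rows indexed by route, columns are the 5 distinct hour values (11h, 13h, 06h, 16h, 21h).
Cell (route=RT07, hour=21h) draws from the long row where route=RT07 and hour=21h, which has riders=263.

263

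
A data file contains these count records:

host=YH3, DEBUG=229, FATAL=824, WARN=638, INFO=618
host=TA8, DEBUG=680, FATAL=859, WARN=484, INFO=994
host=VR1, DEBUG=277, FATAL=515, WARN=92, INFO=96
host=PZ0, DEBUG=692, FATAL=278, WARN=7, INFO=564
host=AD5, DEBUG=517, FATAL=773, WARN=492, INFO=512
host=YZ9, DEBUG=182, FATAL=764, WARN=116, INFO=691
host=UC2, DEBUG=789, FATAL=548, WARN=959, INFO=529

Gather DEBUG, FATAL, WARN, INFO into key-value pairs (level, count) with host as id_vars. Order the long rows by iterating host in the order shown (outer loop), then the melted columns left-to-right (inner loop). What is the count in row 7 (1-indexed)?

28 rows total (7 × 4). Row 7: index ⌊(7-1)/4⌋ = 1 into host → TA8; (7-1) mod 4 = 2 into the melted columns → WARN.
So row 7 is (TA8, WARN, 484); count = 484.

484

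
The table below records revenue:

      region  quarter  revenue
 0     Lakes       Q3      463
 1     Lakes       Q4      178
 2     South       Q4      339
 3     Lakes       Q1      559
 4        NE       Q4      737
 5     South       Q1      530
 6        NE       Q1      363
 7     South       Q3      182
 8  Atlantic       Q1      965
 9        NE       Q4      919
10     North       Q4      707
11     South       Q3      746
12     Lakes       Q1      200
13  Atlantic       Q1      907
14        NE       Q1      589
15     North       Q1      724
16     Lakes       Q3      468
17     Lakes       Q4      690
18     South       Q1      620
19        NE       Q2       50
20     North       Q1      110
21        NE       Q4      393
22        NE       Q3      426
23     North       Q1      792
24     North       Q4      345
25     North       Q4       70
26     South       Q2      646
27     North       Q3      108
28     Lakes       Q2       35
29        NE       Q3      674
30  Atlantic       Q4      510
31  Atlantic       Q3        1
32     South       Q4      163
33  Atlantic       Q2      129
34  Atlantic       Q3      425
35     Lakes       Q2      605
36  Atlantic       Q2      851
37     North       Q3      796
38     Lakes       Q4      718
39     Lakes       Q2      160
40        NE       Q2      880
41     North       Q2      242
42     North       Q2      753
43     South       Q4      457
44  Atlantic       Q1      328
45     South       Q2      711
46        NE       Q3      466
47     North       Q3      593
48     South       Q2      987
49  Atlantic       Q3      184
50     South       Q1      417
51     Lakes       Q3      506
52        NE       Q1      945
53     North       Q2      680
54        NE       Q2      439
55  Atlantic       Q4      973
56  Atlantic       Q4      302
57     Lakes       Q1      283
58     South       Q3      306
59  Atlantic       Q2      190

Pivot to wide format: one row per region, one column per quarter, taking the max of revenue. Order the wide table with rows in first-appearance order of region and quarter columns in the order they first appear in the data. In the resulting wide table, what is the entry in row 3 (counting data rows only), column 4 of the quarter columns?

880

With rows in first-appearance order of region, row 3 is region=NE. quarter columns in first-appearance order: Q3, Q4, Q1, Q2; column 4 is Q2.
Long rows with region=NE, quarter=Q2: max(50, 880, 439) = 880.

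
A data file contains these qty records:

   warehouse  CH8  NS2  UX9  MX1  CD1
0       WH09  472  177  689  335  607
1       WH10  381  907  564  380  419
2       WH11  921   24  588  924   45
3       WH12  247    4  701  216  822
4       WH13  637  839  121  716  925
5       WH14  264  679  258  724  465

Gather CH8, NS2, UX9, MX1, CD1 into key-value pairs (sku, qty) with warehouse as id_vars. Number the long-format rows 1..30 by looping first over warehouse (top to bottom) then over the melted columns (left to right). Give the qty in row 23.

30 rows total (6 × 5). Row 23: index ⌊(23-1)/5⌋ = 4 into warehouse → WH13; (23-1) mod 5 = 2 into the melted columns → UX9.
So row 23 is (WH13, UX9, 121); qty = 121.

121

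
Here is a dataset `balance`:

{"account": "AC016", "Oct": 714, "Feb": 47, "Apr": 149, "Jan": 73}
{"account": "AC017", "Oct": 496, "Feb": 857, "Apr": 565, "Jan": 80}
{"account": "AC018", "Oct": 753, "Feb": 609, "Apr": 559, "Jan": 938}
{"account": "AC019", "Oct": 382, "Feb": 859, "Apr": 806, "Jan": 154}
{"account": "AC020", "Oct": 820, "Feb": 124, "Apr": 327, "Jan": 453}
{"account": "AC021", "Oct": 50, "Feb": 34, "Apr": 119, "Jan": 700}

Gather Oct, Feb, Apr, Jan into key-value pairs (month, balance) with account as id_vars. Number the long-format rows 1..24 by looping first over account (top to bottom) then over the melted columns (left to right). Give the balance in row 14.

859

24 rows total (6 × 4). Row 14: index ⌊(14-1)/4⌋ = 3 into account → AC019; (14-1) mod 4 = 1 into the melted columns → Feb.
So row 14 is (AC019, Feb, 859); balance = 859.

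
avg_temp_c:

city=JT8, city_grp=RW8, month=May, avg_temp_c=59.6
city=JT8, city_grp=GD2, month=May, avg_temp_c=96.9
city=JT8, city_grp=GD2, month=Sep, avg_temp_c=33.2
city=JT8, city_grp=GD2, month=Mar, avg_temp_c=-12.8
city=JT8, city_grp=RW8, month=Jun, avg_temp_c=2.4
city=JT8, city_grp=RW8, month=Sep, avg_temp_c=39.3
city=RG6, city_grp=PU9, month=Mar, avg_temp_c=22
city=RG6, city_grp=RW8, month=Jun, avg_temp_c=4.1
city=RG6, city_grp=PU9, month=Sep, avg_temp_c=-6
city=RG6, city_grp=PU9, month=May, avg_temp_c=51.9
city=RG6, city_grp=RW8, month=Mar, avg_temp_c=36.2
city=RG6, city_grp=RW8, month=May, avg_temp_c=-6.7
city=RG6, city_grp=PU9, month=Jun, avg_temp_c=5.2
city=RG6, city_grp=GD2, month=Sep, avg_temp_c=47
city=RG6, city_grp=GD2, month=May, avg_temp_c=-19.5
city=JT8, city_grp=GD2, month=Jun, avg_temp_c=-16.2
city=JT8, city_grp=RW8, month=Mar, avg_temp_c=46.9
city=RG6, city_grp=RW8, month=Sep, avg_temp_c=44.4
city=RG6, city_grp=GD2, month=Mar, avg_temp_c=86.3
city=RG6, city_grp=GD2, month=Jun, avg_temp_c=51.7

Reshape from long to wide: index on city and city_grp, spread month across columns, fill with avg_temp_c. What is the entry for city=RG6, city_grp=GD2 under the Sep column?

Wide layout: rows indexed by city and city_grp, columns are the 4 distinct month values (May, Sep, Mar, Jun).
Cell (city=RG6, city_grp=GD2, month=Sep) draws from the long row where city=RG6, city_grp=GD2 and month=Sep, which has avg_temp_c=47.

47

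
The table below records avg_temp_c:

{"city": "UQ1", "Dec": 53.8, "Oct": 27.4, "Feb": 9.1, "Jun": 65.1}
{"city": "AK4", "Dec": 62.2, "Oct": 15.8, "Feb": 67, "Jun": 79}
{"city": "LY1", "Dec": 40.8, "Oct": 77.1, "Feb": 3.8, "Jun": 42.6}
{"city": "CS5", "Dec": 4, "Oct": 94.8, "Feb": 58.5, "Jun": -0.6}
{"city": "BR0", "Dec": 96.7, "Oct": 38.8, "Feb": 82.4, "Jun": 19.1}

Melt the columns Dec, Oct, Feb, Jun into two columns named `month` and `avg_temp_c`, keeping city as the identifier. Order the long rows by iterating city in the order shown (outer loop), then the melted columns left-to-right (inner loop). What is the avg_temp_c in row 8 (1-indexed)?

20 rows total (5 × 4). Row 8: index ⌊(8-1)/4⌋ = 1 into city → AK4; (8-1) mod 4 = 3 into the melted columns → Jun.
So row 8 is (AK4, Jun, 79); avg_temp_c = 79.

79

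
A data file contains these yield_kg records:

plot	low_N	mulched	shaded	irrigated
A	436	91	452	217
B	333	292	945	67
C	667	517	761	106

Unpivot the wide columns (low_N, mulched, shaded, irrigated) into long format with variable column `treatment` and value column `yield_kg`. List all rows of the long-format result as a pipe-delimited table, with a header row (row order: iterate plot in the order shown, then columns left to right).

| plot | treatment | yield_kg |
| A | low_N | 436 |
| A | mulched | 91 |
| A | shaded | 452 |
| A | irrigated | 217 |
| B | low_N | 333 |
| B | mulched | 292 |
| B | shaded | 945 |
| B | irrigated | 67 |
| C | low_N | 667 |
| C | mulched | 517 |
| C | shaded | 761 |
| C | irrigated | 106 |

Each (plot, column) pair becomes one row: 3 × 4 = 12 rows.
For example, (A, low_N) → yield_kg=436.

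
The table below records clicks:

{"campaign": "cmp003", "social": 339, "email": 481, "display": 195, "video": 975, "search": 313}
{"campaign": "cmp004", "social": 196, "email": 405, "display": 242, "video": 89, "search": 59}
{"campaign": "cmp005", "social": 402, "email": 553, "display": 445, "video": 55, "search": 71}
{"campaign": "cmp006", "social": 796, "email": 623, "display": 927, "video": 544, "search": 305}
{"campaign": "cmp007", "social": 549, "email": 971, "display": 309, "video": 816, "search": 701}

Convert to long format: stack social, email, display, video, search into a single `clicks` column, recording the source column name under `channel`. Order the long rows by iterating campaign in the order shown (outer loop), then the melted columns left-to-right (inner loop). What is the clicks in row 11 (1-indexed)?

402

25 rows total (5 × 5). Row 11: index ⌊(11-1)/5⌋ = 2 into campaign → cmp005; (11-1) mod 5 = 0 into the melted columns → social.
So row 11 is (cmp005, social, 402); clicks = 402.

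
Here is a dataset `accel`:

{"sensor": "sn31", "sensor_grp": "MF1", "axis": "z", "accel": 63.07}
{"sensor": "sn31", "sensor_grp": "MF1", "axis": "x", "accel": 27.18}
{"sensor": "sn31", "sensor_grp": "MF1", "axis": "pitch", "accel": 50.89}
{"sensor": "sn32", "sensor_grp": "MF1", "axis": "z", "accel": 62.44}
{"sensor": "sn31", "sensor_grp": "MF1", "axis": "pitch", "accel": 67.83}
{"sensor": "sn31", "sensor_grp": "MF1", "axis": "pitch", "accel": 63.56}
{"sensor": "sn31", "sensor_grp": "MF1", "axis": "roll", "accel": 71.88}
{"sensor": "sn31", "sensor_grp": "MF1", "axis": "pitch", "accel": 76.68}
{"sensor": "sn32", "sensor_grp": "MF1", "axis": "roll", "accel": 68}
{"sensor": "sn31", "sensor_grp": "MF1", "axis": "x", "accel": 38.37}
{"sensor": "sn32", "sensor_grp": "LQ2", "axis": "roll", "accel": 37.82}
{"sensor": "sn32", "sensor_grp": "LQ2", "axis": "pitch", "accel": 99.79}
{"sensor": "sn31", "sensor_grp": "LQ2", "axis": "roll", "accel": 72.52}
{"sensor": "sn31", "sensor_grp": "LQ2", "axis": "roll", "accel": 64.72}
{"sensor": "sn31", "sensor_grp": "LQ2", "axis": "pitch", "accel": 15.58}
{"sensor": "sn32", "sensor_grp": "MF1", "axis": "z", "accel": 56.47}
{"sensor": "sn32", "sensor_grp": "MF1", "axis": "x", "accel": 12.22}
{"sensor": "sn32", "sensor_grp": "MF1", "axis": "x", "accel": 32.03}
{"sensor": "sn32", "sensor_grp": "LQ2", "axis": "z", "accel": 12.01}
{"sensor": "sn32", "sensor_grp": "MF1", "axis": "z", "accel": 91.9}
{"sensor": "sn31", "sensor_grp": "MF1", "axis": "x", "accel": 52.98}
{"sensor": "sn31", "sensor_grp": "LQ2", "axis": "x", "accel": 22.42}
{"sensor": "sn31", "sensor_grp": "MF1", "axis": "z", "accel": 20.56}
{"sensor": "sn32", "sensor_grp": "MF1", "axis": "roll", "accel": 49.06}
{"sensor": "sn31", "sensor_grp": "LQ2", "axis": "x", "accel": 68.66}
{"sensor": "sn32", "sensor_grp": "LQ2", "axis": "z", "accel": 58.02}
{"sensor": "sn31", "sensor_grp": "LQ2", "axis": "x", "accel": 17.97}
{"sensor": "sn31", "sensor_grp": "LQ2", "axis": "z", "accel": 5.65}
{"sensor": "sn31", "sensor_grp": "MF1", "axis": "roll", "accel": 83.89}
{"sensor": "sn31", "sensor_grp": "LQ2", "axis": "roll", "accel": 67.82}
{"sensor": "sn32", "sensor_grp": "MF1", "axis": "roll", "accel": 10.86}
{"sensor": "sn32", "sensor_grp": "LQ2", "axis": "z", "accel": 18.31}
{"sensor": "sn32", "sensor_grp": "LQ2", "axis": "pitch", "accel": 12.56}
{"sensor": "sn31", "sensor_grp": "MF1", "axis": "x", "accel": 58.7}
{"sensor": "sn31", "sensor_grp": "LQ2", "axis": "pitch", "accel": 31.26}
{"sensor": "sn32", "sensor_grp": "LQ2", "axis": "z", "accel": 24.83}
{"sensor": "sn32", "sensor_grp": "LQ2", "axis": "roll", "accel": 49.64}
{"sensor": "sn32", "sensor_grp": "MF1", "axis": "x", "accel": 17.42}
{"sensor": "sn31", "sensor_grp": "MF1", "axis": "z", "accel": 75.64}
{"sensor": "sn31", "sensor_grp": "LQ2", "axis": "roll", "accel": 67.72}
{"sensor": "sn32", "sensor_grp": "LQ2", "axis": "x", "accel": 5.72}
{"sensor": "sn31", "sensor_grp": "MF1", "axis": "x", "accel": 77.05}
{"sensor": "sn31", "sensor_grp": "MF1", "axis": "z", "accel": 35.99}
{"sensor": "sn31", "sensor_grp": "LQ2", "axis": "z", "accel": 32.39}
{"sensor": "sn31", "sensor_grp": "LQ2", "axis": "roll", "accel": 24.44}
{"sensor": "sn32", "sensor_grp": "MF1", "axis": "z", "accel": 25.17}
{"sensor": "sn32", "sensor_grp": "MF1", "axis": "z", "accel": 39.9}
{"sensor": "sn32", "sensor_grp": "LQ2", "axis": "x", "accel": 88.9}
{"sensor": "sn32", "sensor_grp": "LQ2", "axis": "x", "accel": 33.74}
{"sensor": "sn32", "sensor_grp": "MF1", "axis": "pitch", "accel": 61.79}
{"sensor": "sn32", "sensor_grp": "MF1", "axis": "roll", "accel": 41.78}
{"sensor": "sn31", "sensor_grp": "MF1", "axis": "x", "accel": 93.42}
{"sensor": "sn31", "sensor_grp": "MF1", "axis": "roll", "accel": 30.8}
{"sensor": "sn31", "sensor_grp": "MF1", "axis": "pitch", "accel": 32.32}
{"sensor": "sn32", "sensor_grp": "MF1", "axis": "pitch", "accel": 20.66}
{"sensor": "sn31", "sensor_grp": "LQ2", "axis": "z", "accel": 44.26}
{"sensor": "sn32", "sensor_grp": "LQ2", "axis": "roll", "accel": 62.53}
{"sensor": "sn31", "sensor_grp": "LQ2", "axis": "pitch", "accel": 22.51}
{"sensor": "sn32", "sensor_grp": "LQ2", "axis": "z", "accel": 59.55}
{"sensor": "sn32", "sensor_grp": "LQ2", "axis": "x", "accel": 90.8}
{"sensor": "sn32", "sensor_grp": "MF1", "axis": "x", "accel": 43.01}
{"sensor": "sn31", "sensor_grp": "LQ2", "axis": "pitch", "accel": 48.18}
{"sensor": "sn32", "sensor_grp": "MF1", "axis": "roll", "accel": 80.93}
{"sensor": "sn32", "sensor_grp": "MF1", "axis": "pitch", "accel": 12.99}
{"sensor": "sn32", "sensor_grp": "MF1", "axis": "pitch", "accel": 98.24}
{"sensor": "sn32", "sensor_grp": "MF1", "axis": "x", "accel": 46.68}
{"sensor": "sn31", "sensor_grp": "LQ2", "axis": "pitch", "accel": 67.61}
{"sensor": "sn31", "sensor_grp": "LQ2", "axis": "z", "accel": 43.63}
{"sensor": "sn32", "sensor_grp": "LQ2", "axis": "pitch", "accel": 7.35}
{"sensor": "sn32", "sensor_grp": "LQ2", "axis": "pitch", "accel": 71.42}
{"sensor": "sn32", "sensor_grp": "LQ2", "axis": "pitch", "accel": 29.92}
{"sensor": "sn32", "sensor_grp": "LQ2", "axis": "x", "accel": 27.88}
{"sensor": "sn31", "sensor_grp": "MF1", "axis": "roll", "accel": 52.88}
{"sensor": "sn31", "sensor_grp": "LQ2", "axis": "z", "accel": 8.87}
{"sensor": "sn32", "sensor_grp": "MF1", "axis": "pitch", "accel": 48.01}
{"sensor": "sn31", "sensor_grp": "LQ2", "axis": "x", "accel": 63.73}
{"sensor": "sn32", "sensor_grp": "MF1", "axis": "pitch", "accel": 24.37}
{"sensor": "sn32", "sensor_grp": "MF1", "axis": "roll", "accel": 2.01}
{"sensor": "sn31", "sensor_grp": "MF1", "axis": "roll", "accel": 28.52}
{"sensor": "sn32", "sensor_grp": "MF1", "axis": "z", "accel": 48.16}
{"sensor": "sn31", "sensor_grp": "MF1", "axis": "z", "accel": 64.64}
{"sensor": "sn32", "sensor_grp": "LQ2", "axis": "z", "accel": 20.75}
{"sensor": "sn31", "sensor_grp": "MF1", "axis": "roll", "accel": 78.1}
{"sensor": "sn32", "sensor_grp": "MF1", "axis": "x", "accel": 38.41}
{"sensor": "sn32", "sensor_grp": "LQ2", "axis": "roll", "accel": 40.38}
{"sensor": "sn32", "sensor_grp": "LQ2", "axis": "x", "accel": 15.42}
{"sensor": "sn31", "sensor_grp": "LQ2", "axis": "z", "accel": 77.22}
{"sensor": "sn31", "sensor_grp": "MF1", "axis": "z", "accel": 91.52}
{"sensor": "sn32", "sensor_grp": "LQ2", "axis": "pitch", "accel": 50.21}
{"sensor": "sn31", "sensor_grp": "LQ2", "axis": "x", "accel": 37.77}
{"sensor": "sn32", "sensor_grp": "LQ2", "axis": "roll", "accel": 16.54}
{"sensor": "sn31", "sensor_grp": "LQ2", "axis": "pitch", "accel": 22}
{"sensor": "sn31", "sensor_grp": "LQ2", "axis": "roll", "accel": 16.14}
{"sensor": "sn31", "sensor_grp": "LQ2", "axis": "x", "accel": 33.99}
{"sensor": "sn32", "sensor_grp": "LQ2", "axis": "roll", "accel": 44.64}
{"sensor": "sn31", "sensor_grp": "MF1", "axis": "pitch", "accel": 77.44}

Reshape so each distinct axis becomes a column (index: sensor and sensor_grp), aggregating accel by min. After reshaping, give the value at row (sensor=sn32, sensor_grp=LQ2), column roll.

16.54

Rows with sensor=sn32, sensor_grp=LQ2 and axis=roll: accel values are 37.82, 49.64, 62.53, 40.38, 16.54, 44.64.
min(37.82, 49.64, 62.53, 40.38, 16.54, 44.64) = 16.54.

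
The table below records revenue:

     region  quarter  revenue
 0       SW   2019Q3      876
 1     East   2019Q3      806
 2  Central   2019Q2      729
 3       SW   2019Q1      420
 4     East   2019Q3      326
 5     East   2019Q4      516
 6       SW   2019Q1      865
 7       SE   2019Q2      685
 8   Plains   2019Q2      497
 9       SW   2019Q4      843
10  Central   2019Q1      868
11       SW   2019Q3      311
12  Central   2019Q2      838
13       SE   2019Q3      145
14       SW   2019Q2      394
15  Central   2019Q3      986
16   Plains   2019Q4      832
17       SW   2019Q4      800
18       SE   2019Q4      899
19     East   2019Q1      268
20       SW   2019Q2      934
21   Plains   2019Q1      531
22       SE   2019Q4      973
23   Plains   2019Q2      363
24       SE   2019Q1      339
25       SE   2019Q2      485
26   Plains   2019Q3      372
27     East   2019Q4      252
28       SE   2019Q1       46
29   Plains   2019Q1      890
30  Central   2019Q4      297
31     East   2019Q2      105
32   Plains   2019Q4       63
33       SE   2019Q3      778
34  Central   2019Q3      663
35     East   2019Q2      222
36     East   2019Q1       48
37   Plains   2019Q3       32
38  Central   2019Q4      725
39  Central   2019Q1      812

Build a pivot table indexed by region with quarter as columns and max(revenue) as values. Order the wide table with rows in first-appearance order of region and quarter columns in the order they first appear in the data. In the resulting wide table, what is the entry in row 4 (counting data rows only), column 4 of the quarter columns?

With rows in first-appearance order of region, row 4 is region=SE. quarter columns in first-appearance order: 2019Q3, 2019Q2, 2019Q1, 2019Q4; column 4 is 2019Q4.
Long rows with region=SE, quarter=2019Q4: max(899, 973) = 973.

973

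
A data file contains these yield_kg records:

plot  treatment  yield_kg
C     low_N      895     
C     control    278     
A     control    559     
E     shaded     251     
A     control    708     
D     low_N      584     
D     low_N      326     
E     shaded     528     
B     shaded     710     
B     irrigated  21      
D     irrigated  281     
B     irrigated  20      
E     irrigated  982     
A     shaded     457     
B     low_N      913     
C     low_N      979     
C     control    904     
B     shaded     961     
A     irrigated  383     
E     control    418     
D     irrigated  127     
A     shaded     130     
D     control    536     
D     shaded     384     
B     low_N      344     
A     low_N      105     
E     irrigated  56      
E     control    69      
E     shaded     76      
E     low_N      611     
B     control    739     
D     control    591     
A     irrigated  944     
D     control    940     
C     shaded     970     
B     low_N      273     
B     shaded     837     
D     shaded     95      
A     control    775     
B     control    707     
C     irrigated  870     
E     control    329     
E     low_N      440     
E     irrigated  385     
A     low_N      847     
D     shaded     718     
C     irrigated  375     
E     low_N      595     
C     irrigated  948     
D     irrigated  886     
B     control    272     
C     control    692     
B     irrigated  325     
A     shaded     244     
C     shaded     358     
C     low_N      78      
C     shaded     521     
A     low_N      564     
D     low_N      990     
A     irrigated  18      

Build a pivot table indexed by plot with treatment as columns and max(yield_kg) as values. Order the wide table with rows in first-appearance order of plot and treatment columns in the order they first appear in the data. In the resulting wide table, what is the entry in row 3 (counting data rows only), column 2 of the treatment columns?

418

With rows in first-appearance order of plot, row 3 is plot=E. treatment columns in first-appearance order: low_N, control, shaded, irrigated; column 2 is control.
Long rows with plot=E, treatment=control: max(418, 69, 329) = 418.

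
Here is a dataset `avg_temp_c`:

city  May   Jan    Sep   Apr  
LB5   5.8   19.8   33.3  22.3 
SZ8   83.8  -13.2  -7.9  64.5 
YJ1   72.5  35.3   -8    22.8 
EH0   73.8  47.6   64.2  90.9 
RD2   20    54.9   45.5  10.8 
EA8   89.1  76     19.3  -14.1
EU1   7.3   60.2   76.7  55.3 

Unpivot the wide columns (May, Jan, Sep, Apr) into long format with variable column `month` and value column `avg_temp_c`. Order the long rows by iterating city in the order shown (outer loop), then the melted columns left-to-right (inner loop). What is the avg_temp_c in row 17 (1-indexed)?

20

28 rows total (7 × 4). Row 17: index ⌊(17-1)/4⌋ = 4 into city → RD2; (17-1) mod 4 = 0 into the melted columns → May.
So row 17 is (RD2, May, 20); avg_temp_c = 20.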